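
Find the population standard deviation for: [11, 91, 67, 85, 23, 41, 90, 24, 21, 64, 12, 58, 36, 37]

27.5133

Step 1: Compute the mean: 47.1429
Step 2: Sum of squared deviations from the mean: 10597.7143
Step 3: Population variance = 10597.7143 / 14 = 756.9796
Step 4: Standard deviation = sqrt(756.9796) = 27.5133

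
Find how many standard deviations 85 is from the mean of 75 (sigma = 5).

2

Step 1: Recall the z-score formula: z = (x - mu) / sigma
Step 2: Substitute values: z = (85 - 75) / 5
Step 3: z = 10 / 5 = 2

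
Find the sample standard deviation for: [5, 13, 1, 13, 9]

5.2154

Step 1: Compute the mean: 8.2
Step 2: Sum of squared deviations from the mean: 108.8
Step 3: Sample variance = 108.8 / 4 = 27.2
Step 4: Standard deviation = sqrt(27.2) = 5.2154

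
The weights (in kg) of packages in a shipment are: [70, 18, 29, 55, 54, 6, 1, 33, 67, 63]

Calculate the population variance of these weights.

590.84

Step 1: Compute the mean: (70 + 18 + 29 + 55 + 54 + 6 + 1 + 33 + 67 + 63) / 10 = 39.6
Step 2: Compute squared deviations from the mean:
  (70 - 39.6)^2 = 924.16
  (18 - 39.6)^2 = 466.56
  (29 - 39.6)^2 = 112.36
  (55 - 39.6)^2 = 237.16
  (54 - 39.6)^2 = 207.36
  (6 - 39.6)^2 = 1128.96
  (1 - 39.6)^2 = 1489.96
  (33 - 39.6)^2 = 43.56
  (67 - 39.6)^2 = 750.76
  (63 - 39.6)^2 = 547.56
Step 3: Sum of squared deviations = 5908.4
Step 4: Population variance = 5908.4 / 10 = 590.84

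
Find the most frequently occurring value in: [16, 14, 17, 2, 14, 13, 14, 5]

14

Step 1: Count the frequency of each value:
  2: appears 1 time(s)
  5: appears 1 time(s)
  13: appears 1 time(s)
  14: appears 3 time(s)
  16: appears 1 time(s)
  17: appears 1 time(s)
Step 2: The value 14 appears most frequently (3 times).
Step 3: Mode = 14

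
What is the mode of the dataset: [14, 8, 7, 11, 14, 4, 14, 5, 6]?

14

Step 1: Count the frequency of each value:
  4: appears 1 time(s)
  5: appears 1 time(s)
  6: appears 1 time(s)
  7: appears 1 time(s)
  8: appears 1 time(s)
  11: appears 1 time(s)
  14: appears 3 time(s)
Step 2: The value 14 appears most frequently (3 times).
Step 3: Mode = 14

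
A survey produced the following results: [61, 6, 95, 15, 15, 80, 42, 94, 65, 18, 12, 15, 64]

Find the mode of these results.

15

Step 1: Count the frequency of each value:
  6: appears 1 time(s)
  12: appears 1 time(s)
  15: appears 3 time(s)
  18: appears 1 time(s)
  42: appears 1 time(s)
  61: appears 1 time(s)
  64: appears 1 time(s)
  65: appears 1 time(s)
  80: appears 1 time(s)
  94: appears 1 time(s)
  95: appears 1 time(s)
Step 2: The value 15 appears most frequently (3 times).
Step 3: Mode = 15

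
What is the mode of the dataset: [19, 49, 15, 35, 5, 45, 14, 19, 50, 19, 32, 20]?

19

Step 1: Count the frequency of each value:
  5: appears 1 time(s)
  14: appears 1 time(s)
  15: appears 1 time(s)
  19: appears 3 time(s)
  20: appears 1 time(s)
  32: appears 1 time(s)
  35: appears 1 time(s)
  45: appears 1 time(s)
  49: appears 1 time(s)
  50: appears 1 time(s)
Step 2: The value 19 appears most frequently (3 times).
Step 3: Mode = 19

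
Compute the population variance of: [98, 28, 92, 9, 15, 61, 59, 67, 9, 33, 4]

1047.6033

Step 1: Compute the mean: (98 + 28 + 92 + 9 + 15 + 61 + 59 + 67 + 9 + 33 + 4) / 11 = 43.1818
Step 2: Compute squared deviations from the mean:
  (98 - 43.1818)^2 = 3005.0331
  (28 - 43.1818)^2 = 230.4876
  (92 - 43.1818)^2 = 2383.2149
  (9 - 43.1818)^2 = 1168.3967
  (15 - 43.1818)^2 = 794.2149
  (61 - 43.1818)^2 = 317.4876
  (59 - 43.1818)^2 = 250.2149
  (67 - 43.1818)^2 = 567.3058
  (9 - 43.1818)^2 = 1168.3967
  (33 - 43.1818)^2 = 103.6694
  (4 - 43.1818)^2 = 1535.2149
Step 3: Sum of squared deviations = 11523.6364
Step 4: Population variance = 11523.6364 / 11 = 1047.6033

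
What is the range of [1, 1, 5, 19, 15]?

18

Step 1: Identify the maximum value: max = 19
Step 2: Identify the minimum value: min = 1
Step 3: Range = max - min = 19 - 1 = 18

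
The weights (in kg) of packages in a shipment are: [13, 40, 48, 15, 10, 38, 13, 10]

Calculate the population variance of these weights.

217.4844

Step 1: Compute the mean: (13 + 40 + 48 + 15 + 10 + 38 + 13 + 10) / 8 = 23.375
Step 2: Compute squared deviations from the mean:
  (13 - 23.375)^2 = 107.6406
  (40 - 23.375)^2 = 276.3906
  (48 - 23.375)^2 = 606.3906
  (15 - 23.375)^2 = 70.1406
  (10 - 23.375)^2 = 178.8906
  (38 - 23.375)^2 = 213.8906
  (13 - 23.375)^2 = 107.6406
  (10 - 23.375)^2 = 178.8906
Step 3: Sum of squared deviations = 1739.875
Step 4: Population variance = 1739.875 / 8 = 217.4844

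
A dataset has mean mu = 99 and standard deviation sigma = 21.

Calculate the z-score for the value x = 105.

0.2857

Step 1: Recall the z-score formula: z = (x - mu) / sigma
Step 2: Substitute values: z = (105 - 99) / 21
Step 3: z = 6 / 21 = 0.2857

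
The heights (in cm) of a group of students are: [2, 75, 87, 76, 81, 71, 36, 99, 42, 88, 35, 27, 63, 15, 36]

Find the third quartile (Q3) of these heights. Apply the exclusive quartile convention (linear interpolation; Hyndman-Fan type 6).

81

Step 1: Sort the data: [2, 15, 27, 35, 36, 36, 42, 63, 71, 75, 76, 81, 87, 88, 99]
Step 2: n = 15
Step 3: Using the exclusive quartile method:
  Q1 = 35
  Q2 (median) = 63
  Q3 = 81
  IQR = Q3 - Q1 = 81 - 35 = 46
Step 4: Q3 = 81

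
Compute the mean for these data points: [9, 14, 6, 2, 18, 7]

9.3333

Step 1: Sum all values: 9 + 14 + 6 + 2 + 18 + 7 = 56
Step 2: Count the number of values: n = 6
Step 3: Mean = sum / n = 56 / 6 = 9.3333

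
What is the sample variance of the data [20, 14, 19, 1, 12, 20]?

53.8667

Step 1: Compute the mean: (20 + 14 + 19 + 1 + 12 + 20) / 6 = 14.3333
Step 2: Compute squared deviations from the mean:
  (20 - 14.3333)^2 = 32.1111
  (14 - 14.3333)^2 = 0.1111
  (19 - 14.3333)^2 = 21.7778
  (1 - 14.3333)^2 = 177.7778
  (12 - 14.3333)^2 = 5.4444
  (20 - 14.3333)^2 = 32.1111
Step 3: Sum of squared deviations = 269.3333
Step 4: Sample variance = 269.3333 / 5 = 53.8667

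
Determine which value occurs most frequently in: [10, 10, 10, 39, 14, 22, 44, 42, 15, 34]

10

Step 1: Count the frequency of each value:
  10: appears 3 time(s)
  14: appears 1 time(s)
  15: appears 1 time(s)
  22: appears 1 time(s)
  34: appears 1 time(s)
  39: appears 1 time(s)
  42: appears 1 time(s)
  44: appears 1 time(s)
Step 2: The value 10 appears most frequently (3 times).
Step 3: Mode = 10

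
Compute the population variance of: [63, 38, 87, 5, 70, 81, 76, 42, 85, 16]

779.21

Step 1: Compute the mean: (63 + 38 + 87 + 5 + 70 + 81 + 76 + 42 + 85 + 16) / 10 = 56.3
Step 2: Compute squared deviations from the mean:
  (63 - 56.3)^2 = 44.89
  (38 - 56.3)^2 = 334.89
  (87 - 56.3)^2 = 942.49
  (5 - 56.3)^2 = 2631.69
  (70 - 56.3)^2 = 187.69
  (81 - 56.3)^2 = 610.09
  (76 - 56.3)^2 = 388.09
  (42 - 56.3)^2 = 204.49
  (85 - 56.3)^2 = 823.69
  (16 - 56.3)^2 = 1624.09
Step 3: Sum of squared deviations = 7792.1
Step 4: Population variance = 7792.1 / 10 = 779.21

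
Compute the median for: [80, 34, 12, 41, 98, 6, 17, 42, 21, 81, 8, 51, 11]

34

Step 1: Sort the data in ascending order: [6, 8, 11, 12, 17, 21, 34, 41, 42, 51, 80, 81, 98]
Step 2: The number of values is n = 13.
Step 3: Since n is odd, the median is the middle value at position 7: 34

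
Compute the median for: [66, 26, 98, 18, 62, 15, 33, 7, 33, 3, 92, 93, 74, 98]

47.5

Step 1: Sort the data in ascending order: [3, 7, 15, 18, 26, 33, 33, 62, 66, 74, 92, 93, 98, 98]
Step 2: The number of values is n = 14.
Step 3: Since n is even, the median is the average of positions 7 and 8:
  Median = (33 + 62) / 2 = 47.5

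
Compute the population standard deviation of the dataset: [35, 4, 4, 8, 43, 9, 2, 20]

14.5854

Step 1: Compute the mean: 15.625
Step 2: Sum of squared deviations from the mean: 1701.875
Step 3: Population variance = 1701.875 / 8 = 212.7344
Step 4: Standard deviation = sqrt(212.7344) = 14.5854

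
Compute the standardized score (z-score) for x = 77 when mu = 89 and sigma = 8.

-1.5

Step 1: Recall the z-score formula: z = (x - mu) / sigma
Step 2: Substitute values: z = (77 - 89) / 8
Step 3: z = -12 / 8 = -1.5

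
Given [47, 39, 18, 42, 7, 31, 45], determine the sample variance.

226.9048

Step 1: Compute the mean: (47 + 39 + 18 + 42 + 7 + 31 + 45) / 7 = 32.7143
Step 2: Compute squared deviations from the mean:
  (47 - 32.7143)^2 = 204.0816
  (39 - 32.7143)^2 = 39.5102
  (18 - 32.7143)^2 = 216.5102
  (42 - 32.7143)^2 = 86.2245
  (7 - 32.7143)^2 = 661.2245
  (31 - 32.7143)^2 = 2.9388
  (45 - 32.7143)^2 = 150.9388
Step 3: Sum of squared deviations = 1361.4286
Step 4: Sample variance = 1361.4286 / 6 = 226.9048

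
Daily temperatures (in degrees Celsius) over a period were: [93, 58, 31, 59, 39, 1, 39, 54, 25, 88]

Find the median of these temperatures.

46.5

Step 1: Sort the data in ascending order: [1, 25, 31, 39, 39, 54, 58, 59, 88, 93]
Step 2: The number of values is n = 10.
Step 3: Since n is even, the median is the average of positions 5 and 6:
  Median = (39 + 54) / 2 = 46.5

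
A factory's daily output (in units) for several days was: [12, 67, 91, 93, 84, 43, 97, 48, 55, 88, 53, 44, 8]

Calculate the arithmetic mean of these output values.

60.2308

Step 1: Sum all values: 12 + 67 + 91 + 93 + 84 + 43 + 97 + 48 + 55 + 88 + 53 + 44 + 8 = 783
Step 2: Count the number of values: n = 13
Step 3: Mean = sum / n = 783 / 13 = 60.2308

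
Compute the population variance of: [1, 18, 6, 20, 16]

54.56

Step 1: Compute the mean: (1 + 18 + 6 + 20 + 16) / 5 = 12.2
Step 2: Compute squared deviations from the mean:
  (1 - 12.2)^2 = 125.44
  (18 - 12.2)^2 = 33.64
  (6 - 12.2)^2 = 38.44
  (20 - 12.2)^2 = 60.84
  (16 - 12.2)^2 = 14.44
Step 3: Sum of squared deviations = 272.8
Step 4: Population variance = 272.8 / 5 = 54.56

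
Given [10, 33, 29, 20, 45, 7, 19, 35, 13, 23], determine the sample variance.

145.8222

Step 1: Compute the mean: (10 + 33 + 29 + 20 + 45 + 7 + 19 + 35 + 13 + 23) / 10 = 23.4
Step 2: Compute squared deviations from the mean:
  (10 - 23.4)^2 = 179.56
  (33 - 23.4)^2 = 92.16
  (29 - 23.4)^2 = 31.36
  (20 - 23.4)^2 = 11.56
  (45 - 23.4)^2 = 466.56
  (7 - 23.4)^2 = 268.96
  (19 - 23.4)^2 = 19.36
  (35 - 23.4)^2 = 134.56
  (13 - 23.4)^2 = 108.16
  (23 - 23.4)^2 = 0.16
Step 3: Sum of squared deviations = 1312.4
Step 4: Sample variance = 1312.4 / 9 = 145.8222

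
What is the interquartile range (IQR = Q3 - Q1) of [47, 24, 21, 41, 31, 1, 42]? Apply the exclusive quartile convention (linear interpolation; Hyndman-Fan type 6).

21

Step 1: Sort the data: [1, 21, 24, 31, 41, 42, 47]
Step 2: n = 7
Step 3: Using the exclusive quartile method:
  Q1 = 21
  Q2 (median) = 31
  Q3 = 42
  IQR = Q3 - Q1 = 42 - 21 = 21
Step 4: IQR = 21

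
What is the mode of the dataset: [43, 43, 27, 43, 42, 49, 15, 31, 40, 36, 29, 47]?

43

Step 1: Count the frequency of each value:
  15: appears 1 time(s)
  27: appears 1 time(s)
  29: appears 1 time(s)
  31: appears 1 time(s)
  36: appears 1 time(s)
  40: appears 1 time(s)
  42: appears 1 time(s)
  43: appears 3 time(s)
  47: appears 1 time(s)
  49: appears 1 time(s)
Step 2: The value 43 appears most frequently (3 times).
Step 3: Mode = 43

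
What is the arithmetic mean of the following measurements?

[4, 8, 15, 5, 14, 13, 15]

10.5714

Step 1: Sum all values: 4 + 8 + 15 + 5 + 14 + 13 + 15 = 74
Step 2: Count the number of values: n = 7
Step 3: Mean = sum / n = 74 / 7 = 10.5714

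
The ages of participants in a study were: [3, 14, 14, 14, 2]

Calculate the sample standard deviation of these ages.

6.3087

Step 1: Compute the mean: 9.4
Step 2: Sum of squared deviations from the mean: 159.2
Step 3: Sample variance = 159.2 / 4 = 39.8
Step 4: Standard deviation = sqrt(39.8) = 6.3087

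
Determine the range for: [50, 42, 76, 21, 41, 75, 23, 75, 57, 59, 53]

55

Step 1: Identify the maximum value: max = 76
Step 2: Identify the minimum value: min = 21
Step 3: Range = max - min = 76 - 21 = 55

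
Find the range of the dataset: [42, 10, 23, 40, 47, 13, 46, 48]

38

Step 1: Identify the maximum value: max = 48
Step 2: Identify the minimum value: min = 10
Step 3: Range = max - min = 48 - 10 = 38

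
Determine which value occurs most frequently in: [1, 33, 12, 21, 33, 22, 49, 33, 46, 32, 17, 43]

33

Step 1: Count the frequency of each value:
  1: appears 1 time(s)
  12: appears 1 time(s)
  17: appears 1 time(s)
  21: appears 1 time(s)
  22: appears 1 time(s)
  32: appears 1 time(s)
  33: appears 3 time(s)
  43: appears 1 time(s)
  46: appears 1 time(s)
  49: appears 1 time(s)
Step 2: The value 33 appears most frequently (3 times).
Step 3: Mode = 33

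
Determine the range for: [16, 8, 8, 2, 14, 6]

14

Step 1: Identify the maximum value: max = 16
Step 2: Identify the minimum value: min = 2
Step 3: Range = max - min = 16 - 2 = 14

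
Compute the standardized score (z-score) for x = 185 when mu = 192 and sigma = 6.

-1.1667

Step 1: Recall the z-score formula: z = (x - mu) / sigma
Step 2: Substitute values: z = (185 - 192) / 6
Step 3: z = -7 / 6 = -1.1667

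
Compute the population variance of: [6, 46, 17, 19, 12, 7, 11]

160.9796

Step 1: Compute the mean: (6 + 46 + 17 + 19 + 12 + 7 + 11) / 7 = 16.8571
Step 2: Compute squared deviations from the mean:
  (6 - 16.8571)^2 = 117.8776
  (46 - 16.8571)^2 = 849.3061
  (17 - 16.8571)^2 = 0.0204
  (19 - 16.8571)^2 = 4.5918
  (12 - 16.8571)^2 = 23.5918
  (7 - 16.8571)^2 = 97.1633
  (11 - 16.8571)^2 = 34.3061
Step 3: Sum of squared deviations = 1126.8571
Step 4: Population variance = 1126.8571 / 7 = 160.9796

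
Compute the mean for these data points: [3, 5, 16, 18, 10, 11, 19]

11.7143

Step 1: Sum all values: 3 + 5 + 16 + 18 + 10 + 11 + 19 = 82
Step 2: Count the number of values: n = 7
Step 3: Mean = sum / n = 82 / 7 = 11.7143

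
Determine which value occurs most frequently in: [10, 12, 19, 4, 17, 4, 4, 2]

4

Step 1: Count the frequency of each value:
  2: appears 1 time(s)
  4: appears 3 time(s)
  10: appears 1 time(s)
  12: appears 1 time(s)
  17: appears 1 time(s)
  19: appears 1 time(s)
Step 2: The value 4 appears most frequently (3 times).
Step 3: Mode = 4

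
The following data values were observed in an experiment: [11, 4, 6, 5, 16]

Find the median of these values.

6

Step 1: Sort the data in ascending order: [4, 5, 6, 11, 16]
Step 2: The number of values is n = 5.
Step 3: Since n is odd, the median is the middle value at position 3: 6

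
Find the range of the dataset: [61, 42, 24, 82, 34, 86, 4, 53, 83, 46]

82

Step 1: Identify the maximum value: max = 86
Step 2: Identify the minimum value: min = 4
Step 3: Range = max - min = 86 - 4 = 82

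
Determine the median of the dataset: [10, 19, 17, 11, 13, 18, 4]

13

Step 1: Sort the data in ascending order: [4, 10, 11, 13, 17, 18, 19]
Step 2: The number of values is n = 7.
Step 3: Since n is odd, the median is the middle value at position 4: 13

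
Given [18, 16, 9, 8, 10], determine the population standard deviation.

4.02

Step 1: Compute the mean: 12.2
Step 2: Sum of squared deviations from the mean: 80.8
Step 3: Population variance = 80.8 / 5 = 16.16
Step 4: Standard deviation = sqrt(16.16) = 4.02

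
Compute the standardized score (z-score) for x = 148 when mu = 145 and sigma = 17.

0.1765

Step 1: Recall the z-score formula: z = (x - mu) / sigma
Step 2: Substitute values: z = (148 - 145) / 17
Step 3: z = 3 / 17 = 0.1765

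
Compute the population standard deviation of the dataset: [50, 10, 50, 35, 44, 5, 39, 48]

16.7365

Step 1: Compute the mean: 35.125
Step 2: Sum of squared deviations from the mean: 2240.875
Step 3: Population variance = 2240.875 / 8 = 280.1094
Step 4: Standard deviation = sqrt(280.1094) = 16.7365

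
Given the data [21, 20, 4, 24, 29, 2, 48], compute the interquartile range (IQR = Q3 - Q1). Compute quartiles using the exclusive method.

25

Step 1: Sort the data: [2, 4, 20, 21, 24, 29, 48]
Step 2: n = 7
Step 3: Using the exclusive quartile method:
  Q1 = 4
  Q2 (median) = 21
  Q3 = 29
  IQR = Q3 - Q1 = 29 - 4 = 25
Step 4: IQR = 25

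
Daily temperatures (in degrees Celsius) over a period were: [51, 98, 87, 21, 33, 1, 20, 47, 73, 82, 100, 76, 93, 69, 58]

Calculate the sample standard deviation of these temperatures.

30.9742

Step 1: Compute the mean: 60.6
Step 2: Sum of squared deviations from the mean: 13431.6
Step 3: Sample variance = 13431.6 / 14 = 959.4
Step 4: Standard deviation = sqrt(959.4) = 30.9742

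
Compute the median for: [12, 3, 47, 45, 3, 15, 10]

12

Step 1: Sort the data in ascending order: [3, 3, 10, 12, 15, 45, 47]
Step 2: The number of values is n = 7.
Step 3: Since n is odd, the median is the middle value at position 4: 12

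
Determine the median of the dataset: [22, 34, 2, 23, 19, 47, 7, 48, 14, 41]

22.5

Step 1: Sort the data in ascending order: [2, 7, 14, 19, 22, 23, 34, 41, 47, 48]
Step 2: The number of values is n = 10.
Step 3: Since n is even, the median is the average of positions 5 and 6:
  Median = (22 + 23) / 2 = 22.5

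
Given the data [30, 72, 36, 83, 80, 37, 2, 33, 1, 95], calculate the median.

36.5

Step 1: Sort the data in ascending order: [1, 2, 30, 33, 36, 37, 72, 80, 83, 95]
Step 2: The number of values is n = 10.
Step 3: Since n is even, the median is the average of positions 5 and 6:
  Median = (36 + 37) / 2 = 36.5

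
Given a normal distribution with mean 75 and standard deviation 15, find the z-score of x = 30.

-3

Step 1: Recall the z-score formula: z = (x - mu) / sigma
Step 2: Substitute values: z = (30 - 75) / 15
Step 3: z = -45 / 15 = -3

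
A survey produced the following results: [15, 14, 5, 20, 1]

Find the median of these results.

14

Step 1: Sort the data in ascending order: [1, 5, 14, 15, 20]
Step 2: The number of values is n = 5.
Step 3: Since n is odd, the median is the middle value at position 3: 14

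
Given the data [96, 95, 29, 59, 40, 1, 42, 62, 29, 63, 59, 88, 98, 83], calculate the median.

60.5

Step 1: Sort the data in ascending order: [1, 29, 29, 40, 42, 59, 59, 62, 63, 83, 88, 95, 96, 98]
Step 2: The number of values is n = 14.
Step 3: Since n is even, the median is the average of positions 7 and 8:
  Median = (59 + 62) / 2 = 60.5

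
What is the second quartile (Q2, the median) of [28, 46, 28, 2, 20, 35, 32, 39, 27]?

28

Step 1: Sort the data: [2, 20, 27, 28, 28, 32, 35, 39, 46]
Step 2: n = 9
Step 3: Q2 is the median. Since n is odd, it is the middle value at position 5: 28
Step 4: Q2 = 28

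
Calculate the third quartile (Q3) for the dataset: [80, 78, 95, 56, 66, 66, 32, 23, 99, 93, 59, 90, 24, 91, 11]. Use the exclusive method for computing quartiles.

91

Step 1: Sort the data: [11, 23, 24, 32, 56, 59, 66, 66, 78, 80, 90, 91, 93, 95, 99]
Step 2: n = 15
Step 3: Using the exclusive quartile method:
  Q1 = 32
  Q2 (median) = 66
  Q3 = 91
  IQR = Q3 - Q1 = 91 - 32 = 59
Step 4: Q3 = 91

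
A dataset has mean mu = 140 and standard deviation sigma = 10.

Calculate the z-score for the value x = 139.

-0.1

Step 1: Recall the z-score formula: z = (x - mu) / sigma
Step 2: Substitute values: z = (139 - 140) / 10
Step 3: z = -1 / 10 = -0.1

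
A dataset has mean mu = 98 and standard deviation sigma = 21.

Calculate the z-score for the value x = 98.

0

Step 1: Recall the z-score formula: z = (x - mu) / sigma
Step 2: Substitute values: z = (98 - 98) / 21
Step 3: z = 0 / 21 = 0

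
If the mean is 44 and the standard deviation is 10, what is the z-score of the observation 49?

0.5

Step 1: Recall the z-score formula: z = (x - mu) / sigma
Step 2: Substitute values: z = (49 - 44) / 10
Step 3: z = 5 / 10 = 0.5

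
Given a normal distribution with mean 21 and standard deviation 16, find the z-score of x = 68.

2.9375

Step 1: Recall the z-score formula: z = (x - mu) / sigma
Step 2: Substitute values: z = (68 - 21) / 16
Step 3: z = 47 / 16 = 2.9375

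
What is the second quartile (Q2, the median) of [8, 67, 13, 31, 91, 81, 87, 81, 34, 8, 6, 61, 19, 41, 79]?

41

Step 1: Sort the data: [6, 8, 8, 13, 19, 31, 34, 41, 61, 67, 79, 81, 81, 87, 91]
Step 2: n = 15
Step 3: Q2 is the median. Since n is odd, it is the middle value at position 8: 41
Step 4: Q2 = 41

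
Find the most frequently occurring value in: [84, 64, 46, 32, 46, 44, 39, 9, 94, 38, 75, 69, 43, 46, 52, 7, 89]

46

Step 1: Count the frequency of each value:
  7: appears 1 time(s)
  9: appears 1 time(s)
  32: appears 1 time(s)
  38: appears 1 time(s)
  39: appears 1 time(s)
  43: appears 1 time(s)
  44: appears 1 time(s)
  46: appears 3 time(s)
  52: appears 1 time(s)
  64: appears 1 time(s)
  69: appears 1 time(s)
  75: appears 1 time(s)
  84: appears 1 time(s)
  89: appears 1 time(s)
  94: appears 1 time(s)
Step 2: The value 46 appears most frequently (3 times).
Step 3: Mode = 46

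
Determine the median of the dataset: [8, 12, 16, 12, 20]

12

Step 1: Sort the data in ascending order: [8, 12, 12, 16, 20]
Step 2: The number of values is n = 5.
Step 3: Since n is odd, the median is the middle value at position 3: 12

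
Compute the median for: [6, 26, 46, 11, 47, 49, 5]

26

Step 1: Sort the data in ascending order: [5, 6, 11, 26, 46, 47, 49]
Step 2: The number of values is n = 7.
Step 3: Since n is odd, the median is the middle value at position 4: 26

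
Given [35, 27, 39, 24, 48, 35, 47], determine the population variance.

71.3878

Step 1: Compute the mean: (35 + 27 + 39 + 24 + 48 + 35 + 47) / 7 = 36.4286
Step 2: Compute squared deviations from the mean:
  (35 - 36.4286)^2 = 2.0408
  (27 - 36.4286)^2 = 88.898
  (39 - 36.4286)^2 = 6.6122
  (24 - 36.4286)^2 = 154.4694
  (48 - 36.4286)^2 = 133.898
  (35 - 36.4286)^2 = 2.0408
  (47 - 36.4286)^2 = 111.7551
Step 3: Sum of squared deviations = 499.7143
Step 4: Population variance = 499.7143 / 7 = 71.3878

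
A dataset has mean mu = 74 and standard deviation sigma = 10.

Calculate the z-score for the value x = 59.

-1.5

Step 1: Recall the z-score formula: z = (x - mu) / sigma
Step 2: Substitute values: z = (59 - 74) / 10
Step 3: z = -15 / 10 = -1.5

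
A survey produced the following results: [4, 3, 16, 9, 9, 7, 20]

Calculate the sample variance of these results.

38.5714

Step 1: Compute the mean: (4 + 3 + 16 + 9 + 9 + 7 + 20) / 7 = 9.7143
Step 2: Compute squared deviations from the mean:
  (4 - 9.7143)^2 = 32.6531
  (3 - 9.7143)^2 = 45.0816
  (16 - 9.7143)^2 = 39.5102
  (9 - 9.7143)^2 = 0.5102
  (9 - 9.7143)^2 = 0.5102
  (7 - 9.7143)^2 = 7.3673
  (20 - 9.7143)^2 = 105.7959
Step 3: Sum of squared deviations = 231.4286
Step 4: Sample variance = 231.4286 / 6 = 38.5714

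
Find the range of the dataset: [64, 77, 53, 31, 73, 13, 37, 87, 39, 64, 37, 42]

74

Step 1: Identify the maximum value: max = 87
Step 2: Identify the minimum value: min = 13
Step 3: Range = max - min = 87 - 13 = 74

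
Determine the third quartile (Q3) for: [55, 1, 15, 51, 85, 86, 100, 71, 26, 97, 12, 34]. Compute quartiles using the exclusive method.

85.75

Step 1: Sort the data: [1, 12, 15, 26, 34, 51, 55, 71, 85, 86, 97, 100]
Step 2: n = 12
Step 3: Using the exclusive quartile method:
  Q1 = 17.75
  Q2 (median) = 53
  Q3 = 85.75
  IQR = Q3 - Q1 = 85.75 - 17.75 = 68
Step 4: Q3 = 85.75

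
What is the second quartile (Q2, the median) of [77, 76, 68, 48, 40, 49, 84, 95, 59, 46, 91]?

68

Step 1: Sort the data: [40, 46, 48, 49, 59, 68, 76, 77, 84, 91, 95]
Step 2: n = 11
Step 3: Q2 is the median. Since n is odd, it is the middle value at position 6: 68
Step 4: Q2 = 68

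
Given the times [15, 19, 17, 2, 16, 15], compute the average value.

14

Step 1: Sum all values: 15 + 19 + 17 + 2 + 16 + 15 = 84
Step 2: Count the number of values: n = 6
Step 3: Mean = sum / n = 84 / 6 = 14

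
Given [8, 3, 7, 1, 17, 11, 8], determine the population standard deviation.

4.8529

Step 1: Compute the mean: 7.8571
Step 2: Sum of squared deviations from the mean: 164.8571
Step 3: Population variance = 164.8571 / 7 = 23.551
Step 4: Standard deviation = sqrt(23.551) = 4.8529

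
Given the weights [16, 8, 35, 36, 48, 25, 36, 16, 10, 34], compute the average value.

26.4

Step 1: Sum all values: 16 + 8 + 35 + 36 + 48 + 25 + 36 + 16 + 10 + 34 = 264
Step 2: Count the number of values: n = 10
Step 3: Mean = sum / n = 264 / 10 = 26.4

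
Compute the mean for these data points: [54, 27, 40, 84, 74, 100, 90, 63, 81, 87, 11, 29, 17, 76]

59.5

Step 1: Sum all values: 54 + 27 + 40 + 84 + 74 + 100 + 90 + 63 + 81 + 87 + 11 + 29 + 17 + 76 = 833
Step 2: Count the number of values: n = 14
Step 3: Mean = sum / n = 833 / 14 = 59.5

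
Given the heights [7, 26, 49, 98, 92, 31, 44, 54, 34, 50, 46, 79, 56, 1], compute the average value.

47.6429

Step 1: Sum all values: 7 + 26 + 49 + 98 + 92 + 31 + 44 + 54 + 34 + 50 + 46 + 79 + 56 + 1 = 667
Step 2: Count the number of values: n = 14
Step 3: Mean = sum / n = 667 / 14 = 47.6429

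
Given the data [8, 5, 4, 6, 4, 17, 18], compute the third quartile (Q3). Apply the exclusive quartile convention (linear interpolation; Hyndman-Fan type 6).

17

Step 1: Sort the data: [4, 4, 5, 6, 8, 17, 18]
Step 2: n = 7
Step 3: Using the exclusive quartile method:
  Q1 = 4
  Q2 (median) = 6
  Q3 = 17
  IQR = Q3 - Q1 = 17 - 4 = 13
Step 4: Q3 = 17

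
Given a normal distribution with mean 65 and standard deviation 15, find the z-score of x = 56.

-0.6

Step 1: Recall the z-score formula: z = (x - mu) / sigma
Step 2: Substitute values: z = (56 - 65) / 15
Step 3: z = -9 / 15 = -0.6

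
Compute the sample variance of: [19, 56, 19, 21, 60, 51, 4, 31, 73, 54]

518.6222

Step 1: Compute the mean: (19 + 56 + 19 + 21 + 60 + 51 + 4 + 31 + 73 + 54) / 10 = 38.8
Step 2: Compute squared deviations from the mean:
  (19 - 38.8)^2 = 392.04
  (56 - 38.8)^2 = 295.84
  (19 - 38.8)^2 = 392.04
  (21 - 38.8)^2 = 316.84
  (60 - 38.8)^2 = 449.44
  (51 - 38.8)^2 = 148.84
  (4 - 38.8)^2 = 1211.04
  (31 - 38.8)^2 = 60.84
  (73 - 38.8)^2 = 1169.64
  (54 - 38.8)^2 = 231.04
Step 3: Sum of squared deviations = 4667.6
Step 4: Sample variance = 4667.6 / 9 = 518.6222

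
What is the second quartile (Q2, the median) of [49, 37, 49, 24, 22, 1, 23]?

24

Step 1: Sort the data: [1, 22, 23, 24, 37, 49, 49]
Step 2: n = 7
Step 3: Q2 is the median. Since n is odd, it is the middle value at position 4: 24
Step 4: Q2 = 24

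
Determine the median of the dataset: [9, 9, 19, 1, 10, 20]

9.5

Step 1: Sort the data in ascending order: [1, 9, 9, 10, 19, 20]
Step 2: The number of values is n = 6.
Step 3: Since n is even, the median is the average of positions 3 and 4:
  Median = (9 + 10) / 2 = 9.5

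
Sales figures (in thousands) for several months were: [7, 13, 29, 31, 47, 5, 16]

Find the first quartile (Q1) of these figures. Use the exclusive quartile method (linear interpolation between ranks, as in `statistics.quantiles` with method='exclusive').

7

Step 1: Sort the data: [5, 7, 13, 16, 29, 31, 47]
Step 2: n = 7
Step 3: Using the exclusive quartile method:
  Q1 = 7
  Q2 (median) = 16
  Q3 = 31
  IQR = Q3 - Q1 = 31 - 7 = 24
Step 4: Q1 = 7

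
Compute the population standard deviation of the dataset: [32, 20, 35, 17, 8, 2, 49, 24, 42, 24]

13.864

Step 1: Compute the mean: 25.3
Step 2: Sum of squared deviations from the mean: 1922.1
Step 3: Population variance = 1922.1 / 10 = 192.21
Step 4: Standard deviation = sqrt(192.21) = 13.864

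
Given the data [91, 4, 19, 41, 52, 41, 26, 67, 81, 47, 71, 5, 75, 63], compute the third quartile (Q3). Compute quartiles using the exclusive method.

72

Step 1: Sort the data: [4, 5, 19, 26, 41, 41, 47, 52, 63, 67, 71, 75, 81, 91]
Step 2: n = 14
Step 3: Using the exclusive quartile method:
  Q1 = 24.25
  Q2 (median) = 49.5
  Q3 = 72
  IQR = Q3 - Q1 = 72 - 24.25 = 47.75
Step 4: Q3 = 72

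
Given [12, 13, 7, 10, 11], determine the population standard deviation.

2.0591

Step 1: Compute the mean: 10.6
Step 2: Sum of squared deviations from the mean: 21.2
Step 3: Population variance = 21.2 / 5 = 4.24
Step 4: Standard deviation = sqrt(4.24) = 2.0591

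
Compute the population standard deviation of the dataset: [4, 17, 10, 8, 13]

4.4091

Step 1: Compute the mean: 10.4
Step 2: Sum of squared deviations from the mean: 97.2
Step 3: Population variance = 97.2 / 5 = 19.44
Step 4: Standard deviation = sqrt(19.44) = 4.4091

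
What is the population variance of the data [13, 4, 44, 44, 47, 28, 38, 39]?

219.8594

Step 1: Compute the mean: (13 + 4 + 44 + 44 + 47 + 28 + 38 + 39) / 8 = 32.125
Step 2: Compute squared deviations from the mean:
  (13 - 32.125)^2 = 365.7656
  (4 - 32.125)^2 = 791.0156
  (44 - 32.125)^2 = 141.0156
  (44 - 32.125)^2 = 141.0156
  (47 - 32.125)^2 = 221.2656
  (28 - 32.125)^2 = 17.0156
  (38 - 32.125)^2 = 34.5156
  (39 - 32.125)^2 = 47.2656
Step 3: Sum of squared deviations = 1758.875
Step 4: Population variance = 1758.875 / 8 = 219.8594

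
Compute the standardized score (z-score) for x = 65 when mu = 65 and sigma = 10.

0

Step 1: Recall the z-score formula: z = (x - mu) / sigma
Step 2: Substitute values: z = (65 - 65) / 10
Step 3: z = 0 / 10 = 0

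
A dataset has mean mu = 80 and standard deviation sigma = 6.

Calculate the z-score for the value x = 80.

0

Step 1: Recall the z-score formula: z = (x - mu) / sigma
Step 2: Substitute values: z = (80 - 80) / 6
Step 3: z = 0 / 6 = 0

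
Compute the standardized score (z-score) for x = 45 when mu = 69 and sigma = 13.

-1.8462

Step 1: Recall the z-score formula: z = (x - mu) / sigma
Step 2: Substitute values: z = (45 - 69) / 13
Step 3: z = -24 / 13 = -1.8462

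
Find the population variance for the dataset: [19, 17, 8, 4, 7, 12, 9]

25.551

Step 1: Compute the mean: (19 + 17 + 8 + 4 + 7 + 12 + 9) / 7 = 10.8571
Step 2: Compute squared deviations from the mean:
  (19 - 10.8571)^2 = 66.3061
  (17 - 10.8571)^2 = 37.7347
  (8 - 10.8571)^2 = 8.1633
  (4 - 10.8571)^2 = 47.0204
  (7 - 10.8571)^2 = 14.8776
  (12 - 10.8571)^2 = 1.3061
  (9 - 10.8571)^2 = 3.449
Step 3: Sum of squared deviations = 178.8571
Step 4: Population variance = 178.8571 / 7 = 25.551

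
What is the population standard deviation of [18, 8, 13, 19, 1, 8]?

6.2561

Step 1: Compute the mean: 11.1667
Step 2: Sum of squared deviations from the mean: 234.8333
Step 3: Population variance = 234.8333 / 6 = 39.1389
Step 4: Standard deviation = sqrt(39.1389) = 6.2561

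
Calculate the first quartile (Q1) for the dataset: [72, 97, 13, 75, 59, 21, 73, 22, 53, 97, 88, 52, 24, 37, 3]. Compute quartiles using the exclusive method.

22

Step 1: Sort the data: [3, 13, 21, 22, 24, 37, 52, 53, 59, 72, 73, 75, 88, 97, 97]
Step 2: n = 15
Step 3: Using the exclusive quartile method:
  Q1 = 22
  Q2 (median) = 53
  Q3 = 75
  IQR = Q3 - Q1 = 75 - 22 = 53
Step 4: Q1 = 22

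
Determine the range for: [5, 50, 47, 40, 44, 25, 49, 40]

45

Step 1: Identify the maximum value: max = 50
Step 2: Identify the minimum value: min = 5
Step 3: Range = max - min = 50 - 5 = 45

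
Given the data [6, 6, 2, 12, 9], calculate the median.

6

Step 1: Sort the data in ascending order: [2, 6, 6, 9, 12]
Step 2: The number of values is n = 5.
Step 3: Since n is odd, the median is the middle value at position 3: 6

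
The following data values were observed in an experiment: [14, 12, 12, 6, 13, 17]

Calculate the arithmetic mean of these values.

12.3333

Step 1: Sum all values: 14 + 12 + 12 + 6 + 13 + 17 = 74
Step 2: Count the number of values: n = 6
Step 3: Mean = sum / n = 74 / 6 = 12.3333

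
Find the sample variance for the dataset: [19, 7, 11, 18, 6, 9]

31.0667

Step 1: Compute the mean: (19 + 7 + 11 + 18 + 6 + 9) / 6 = 11.6667
Step 2: Compute squared deviations from the mean:
  (19 - 11.6667)^2 = 53.7778
  (7 - 11.6667)^2 = 21.7778
  (11 - 11.6667)^2 = 0.4444
  (18 - 11.6667)^2 = 40.1111
  (6 - 11.6667)^2 = 32.1111
  (9 - 11.6667)^2 = 7.1111
Step 3: Sum of squared deviations = 155.3333
Step 4: Sample variance = 155.3333 / 5 = 31.0667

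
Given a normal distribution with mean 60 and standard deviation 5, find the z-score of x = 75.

3

Step 1: Recall the z-score formula: z = (x - mu) / sigma
Step 2: Substitute values: z = (75 - 60) / 5
Step 3: z = 15 / 5 = 3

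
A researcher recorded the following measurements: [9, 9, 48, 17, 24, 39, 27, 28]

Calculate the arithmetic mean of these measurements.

25.125

Step 1: Sum all values: 9 + 9 + 48 + 17 + 24 + 39 + 27 + 28 = 201
Step 2: Count the number of values: n = 8
Step 3: Mean = sum / n = 201 / 8 = 25.125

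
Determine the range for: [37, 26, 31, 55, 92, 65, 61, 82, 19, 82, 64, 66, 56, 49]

73

Step 1: Identify the maximum value: max = 92
Step 2: Identify the minimum value: min = 19
Step 3: Range = max - min = 92 - 19 = 73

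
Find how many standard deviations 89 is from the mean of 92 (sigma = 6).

-0.5

Step 1: Recall the z-score formula: z = (x - mu) / sigma
Step 2: Substitute values: z = (89 - 92) / 6
Step 3: z = -3 / 6 = -0.5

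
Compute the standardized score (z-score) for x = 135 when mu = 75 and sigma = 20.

3

Step 1: Recall the z-score formula: z = (x - mu) / sigma
Step 2: Substitute values: z = (135 - 75) / 20
Step 3: z = 60 / 20 = 3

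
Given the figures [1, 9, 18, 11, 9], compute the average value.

9.6

Step 1: Sum all values: 1 + 9 + 18 + 11 + 9 = 48
Step 2: Count the number of values: n = 5
Step 3: Mean = sum / n = 48 / 5 = 9.6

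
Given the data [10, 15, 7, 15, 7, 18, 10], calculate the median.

10

Step 1: Sort the data in ascending order: [7, 7, 10, 10, 15, 15, 18]
Step 2: The number of values is n = 7.
Step 3: Since n is odd, the median is the middle value at position 4: 10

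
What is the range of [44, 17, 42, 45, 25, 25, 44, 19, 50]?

33

Step 1: Identify the maximum value: max = 50
Step 2: Identify the minimum value: min = 17
Step 3: Range = max - min = 50 - 17 = 33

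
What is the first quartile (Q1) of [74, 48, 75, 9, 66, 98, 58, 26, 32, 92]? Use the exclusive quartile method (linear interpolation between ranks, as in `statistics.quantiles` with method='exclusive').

30.5

Step 1: Sort the data: [9, 26, 32, 48, 58, 66, 74, 75, 92, 98]
Step 2: n = 10
Step 3: Using the exclusive quartile method:
  Q1 = 30.5
  Q2 (median) = 62
  Q3 = 79.25
  IQR = Q3 - Q1 = 79.25 - 30.5 = 48.75
Step 4: Q1 = 30.5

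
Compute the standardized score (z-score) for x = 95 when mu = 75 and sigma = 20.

1

Step 1: Recall the z-score formula: z = (x - mu) / sigma
Step 2: Substitute values: z = (95 - 75) / 20
Step 3: z = 20 / 20 = 1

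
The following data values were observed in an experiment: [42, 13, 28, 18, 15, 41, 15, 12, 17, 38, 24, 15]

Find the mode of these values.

15

Step 1: Count the frequency of each value:
  12: appears 1 time(s)
  13: appears 1 time(s)
  15: appears 3 time(s)
  17: appears 1 time(s)
  18: appears 1 time(s)
  24: appears 1 time(s)
  28: appears 1 time(s)
  38: appears 1 time(s)
  41: appears 1 time(s)
  42: appears 1 time(s)
Step 2: The value 15 appears most frequently (3 times).
Step 3: Mode = 15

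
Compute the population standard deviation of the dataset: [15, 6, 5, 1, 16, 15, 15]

5.7534

Step 1: Compute the mean: 10.4286
Step 2: Sum of squared deviations from the mean: 231.7143
Step 3: Population variance = 231.7143 / 7 = 33.102
Step 4: Standard deviation = sqrt(33.102) = 5.7534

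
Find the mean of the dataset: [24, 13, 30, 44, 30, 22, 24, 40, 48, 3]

27.8

Step 1: Sum all values: 24 + 13 + 30 + 44 + 30 + 22 + 24 + 40 + 48 + 3 = 278
Step 2: Count the number of values: n = 10
Step 3: Mean = sum / n = 278 / 10 = 27.8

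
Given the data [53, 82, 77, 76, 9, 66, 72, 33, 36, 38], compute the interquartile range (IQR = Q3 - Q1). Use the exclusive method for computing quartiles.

41

Step 1: Sort the data: [9, 33, 36, 38, 53, 66, 72, 76, 77, 82]
Step 2: n = 10
Step 3: Using the exclusive quartile method:
  Q1 = 35.25
  Q2 (median) = 59.5
  Q3 = 76.25
  IQR = Q3 - Q1 = 76.25 - 35.25 = 41
Step 4: IQR = 41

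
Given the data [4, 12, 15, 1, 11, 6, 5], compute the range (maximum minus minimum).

14

Step 1: Identify the maximum value: max = 15
Step 2: Identify the minimum value: min = 1
Step 3: Range = max - min = 15 - 1 = 14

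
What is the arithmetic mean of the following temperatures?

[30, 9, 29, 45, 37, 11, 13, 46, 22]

26.8889

Step 1: Sum all values: 30 + 9 + 29 + 45 + 37 + 11 + 13 + 46 + 22 = 242
Step 2: Count the number of values: n = 9
Step 3: Mean = sum / n = 242 / 9 = 26.8889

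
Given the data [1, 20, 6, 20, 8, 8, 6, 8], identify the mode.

8

Step 1: Count the frequency of each value:
  1: appears 1 time(s)
  6: appears 2 time(s)
  8: appears 3 time(s)
  20: appears 2 time(s)
Step 2: The value 8 appears most frequently (3 times).
Step 3: Mode = 8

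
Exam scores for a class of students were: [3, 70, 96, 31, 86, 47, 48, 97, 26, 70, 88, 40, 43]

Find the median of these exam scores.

48

Step 1: Sort the data in ascending order: [3, 26, 31, 40, 43, 47, 48, 70, 70, 86, 88, 96, 97]
Step 2: The number of values is n = 13.
Step 3: Since n is odd, the median is the middle value at position 7: 48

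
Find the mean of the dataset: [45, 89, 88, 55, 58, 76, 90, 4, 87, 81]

67.3

Step 1: Sum all values: 45 + 89 + 88 + 55 + 58 + 76 + 90 + 4 + 87 + 81 = 673
Step 2: Count the number of values: n = 10
Step 3: Mean = sum / n = 673 / 10 = 67.3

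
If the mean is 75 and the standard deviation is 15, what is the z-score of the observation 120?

3

Step 1: Recall the z-score formula: z = (x - mu) / sigma
Step 2: Substitute values: z = (120 - 75) / 15
Step 3: z = 45 / 15 = 3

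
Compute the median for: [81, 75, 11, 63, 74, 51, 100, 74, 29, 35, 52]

63

Step 1: Sort the data in ascending order: [11, 29, 35, 51, 52, 63, 74, 74, 75, 81, 100]
Step 2: The number of values is n = 11.
Step 3: Since n is odd, the median is the middle value at position 6: 63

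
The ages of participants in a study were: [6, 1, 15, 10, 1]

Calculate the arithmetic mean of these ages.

6.6

Step 1: Sum all values: 6 + 1 + 15 + 10 + 1 = 33
Step 2: Count the number of values: n = 5
Step 3: Mean = sum / n = 33 / 5 = 6.6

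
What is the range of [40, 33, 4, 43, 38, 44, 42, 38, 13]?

40

Step 1: Identify the maximum value: max = 44
Step 2: Identify the minimum value: min = 4
Step 3: Range = max - min = 44 - 4 = 40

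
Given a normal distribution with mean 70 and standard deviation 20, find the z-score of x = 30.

-2

Step 1: Recall the z-score formula: z = (x - mu) / sigma
Step 2: Substitute values: z = (30 - 70) / 20
Step 3: z = -40 / 20 = -2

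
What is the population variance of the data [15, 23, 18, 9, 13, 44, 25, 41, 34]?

138.8889

Step 1: Compute the mean: (15 + 23 + 18 + 9 + 13 + 44 + 25 + 41 + 34) / 9 = 24.6667
Step 2: Compute squared deviations from the mean:
  (15 - 24.6667)^2 = 93.4444
  (23 - 24.6667)^2 = 2.7778
  (18 - 24.6667)^2 = 44.4444
  (9 - 24.6667)^2 = 245.4444
  (13 - 24.6667)^2 = 136.1111
  (44 - 24.6667)^2 = 373.7778
  (25 - 24.6667)^2 = 0.1111
  (41 - 24.6667)^2 = 266.7778
  (34 - 24.6667)^2 = 87.1111
Step 3: Sum of squared deviations = 1250
Step 4: Population variance = 1250 / 9 = 138.8889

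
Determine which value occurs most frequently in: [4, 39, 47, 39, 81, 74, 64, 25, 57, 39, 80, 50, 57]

39

Step 1: Count the frequency of each value:
  4: appears 1 time(s)
  25: appears 1 time(s)
  39: appears 3 time(s)
  47: appears 1 time(s)
  50: appears 1 time(s)
  57: appears 2 time(s)
  64: appears 1 time(s)
  74: appears 1 time(s)
  80: appears 1 time(s)
  81: appears 1 time(s)
Step 2: The value 39 appears most frequently (3 times).
Step 3: Mode = 39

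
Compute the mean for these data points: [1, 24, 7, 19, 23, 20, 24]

16.8571

Step 1: Sum all values: 1 + 24 + 7 + 19 + 23 + 20 + 24 = 118
Step 2: Count the number of values: n = 7
Step 3: Mean = sum / n = 118 / 7 = 16.8571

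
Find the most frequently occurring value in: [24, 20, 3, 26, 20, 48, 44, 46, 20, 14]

20

Step 1: Count the frequency of each value:
  3: appears 1 time(s)
  14: appears 1 time(s)
  20: appears 3 time(s)
  24: appears 1 time(s)
  26: appears 1 time(s)
  44: appears 1 time(s)
  46: appears 1 time(s)
  48: appears 1 time(s)
Step 2: The value 20 appears most frequently (3 times).
Step 3: Mode = 20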